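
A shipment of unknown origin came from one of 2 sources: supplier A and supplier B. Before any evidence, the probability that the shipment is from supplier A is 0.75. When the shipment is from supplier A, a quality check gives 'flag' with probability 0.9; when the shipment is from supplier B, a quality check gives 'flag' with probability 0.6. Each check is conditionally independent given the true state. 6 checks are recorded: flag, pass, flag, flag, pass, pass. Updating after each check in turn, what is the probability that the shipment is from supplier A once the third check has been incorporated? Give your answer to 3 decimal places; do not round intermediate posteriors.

0.628

Each posterior becomes the prior for the next update.
After 'flag': P(supplier A) = 0.9·0.7500 / (0.9·0.7500 + 0.6·0.2500) ≈ 0.8182
After 'pass': P(supplier A) = 0.1·0.8182 / (0.1·0.8182 + 0.4·0.1818) ≈ 0.5294
After 'flag': P(supplier A) = 0.9·0.5294 / (0.9·0.5294 + 0.6·0.4706) ≈ 0.6279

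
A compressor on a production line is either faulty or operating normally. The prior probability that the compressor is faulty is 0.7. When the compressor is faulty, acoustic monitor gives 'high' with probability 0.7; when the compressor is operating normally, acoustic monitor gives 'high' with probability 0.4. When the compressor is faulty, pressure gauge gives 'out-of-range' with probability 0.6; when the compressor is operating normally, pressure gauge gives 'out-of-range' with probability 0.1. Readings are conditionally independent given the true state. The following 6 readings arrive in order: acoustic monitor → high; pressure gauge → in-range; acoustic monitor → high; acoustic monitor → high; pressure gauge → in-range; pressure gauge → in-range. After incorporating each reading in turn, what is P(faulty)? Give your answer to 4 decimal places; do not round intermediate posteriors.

After acoustic monitor='high': P(faulty) = 0.7·0.7000 / (0.7·0.7000 + 0.4·0.3000) ≈ 0.8033
After pressure gauge='in-range': P(faulty) = 0.4·0.8033 / (0.4·0.8033 + 0.9·0.1967) ≈ 0.6447
After acoustic monitor='high': P(faulty) = 0.7·0.6447 / (0.7·0.6447 + 0.4·0.3553) ≈ 0.7605
After acoustic monitor='high': P(faulty) = 0.7·0.7605 / (0.7·0.7605 + 0.4·0.2395) ≈ 0.8475
After pressure gauge='in-range': P(faulty) = 0.4·0.8475 / (0.4·0.8475 + 0.9·0.1525) ≈ 0.7118
After pressure gauge='in-range': P(faulty) = 0.4·0.7118 / (0.4·0.7118 + 0.9·0.2882) ≈ 0.5233

0.5233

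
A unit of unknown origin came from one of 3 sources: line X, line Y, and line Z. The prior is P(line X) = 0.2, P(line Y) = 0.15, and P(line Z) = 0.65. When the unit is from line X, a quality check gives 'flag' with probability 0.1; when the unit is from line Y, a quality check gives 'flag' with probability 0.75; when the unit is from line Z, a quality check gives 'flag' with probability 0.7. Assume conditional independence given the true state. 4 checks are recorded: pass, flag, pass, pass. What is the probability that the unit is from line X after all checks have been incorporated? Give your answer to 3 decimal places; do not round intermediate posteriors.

After 'pass': normaliser = 0.9·0.2000 + 0.25·0.1500 + 0.3·0.6500; P(line X) ≈ 0.4364, P(line Y) ≈ 0.0909, P(line Z) ≈ 0.4727
After 'flag': normaliser = 0.1·0.4364 + 0.75·0.0909 + 0.7·0.4727; P(line X) ≈ 0.0986, P(line Y) ≈ 0.1540, P(line Z) ≈ 0.7474
After 'pass': normaliser = 0.9·0.0986 + 0.25·0.1540 + 0.3·0.7474; P(line X) ≈ 0.2524, P(line Y) ≈ 0.1096, P(line Z) ≈ 0.6380
After 'pass': normaliser = 0.9·0.2524 + 0.25·0.1096 + 0.3·0.6380; P(line X) ≈ 0.5094, P(line Y) ≈ 0.0614, P(line Z) ≈ 0.4292

0.509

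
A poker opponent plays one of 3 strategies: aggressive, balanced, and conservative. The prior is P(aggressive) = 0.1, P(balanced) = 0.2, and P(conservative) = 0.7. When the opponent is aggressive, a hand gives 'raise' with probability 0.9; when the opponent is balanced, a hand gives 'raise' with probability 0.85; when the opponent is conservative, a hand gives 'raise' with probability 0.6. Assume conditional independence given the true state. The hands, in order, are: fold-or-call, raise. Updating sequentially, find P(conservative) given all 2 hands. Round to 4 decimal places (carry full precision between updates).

Apply Bayes' rule sequentially, carrying P(conservative) forward.
After 'fold-or-call': normaliser = 0.1·0.1000 + 0.15·0.2000 + 0.4·0.7000; P(aggressive) ≈ 0.0312, P(balanced) ≈ 0.0938, P(conservative) ≈ 0.8750
After 'raise': normaliser = 0.9·0.0312 + 0.85·0.0938 + 0.6·0.8750; P(aggressive) ≈ 0.0444, P(balanced) ≈ 0.1259, P(conservative) ≈ 0.8296

0.8296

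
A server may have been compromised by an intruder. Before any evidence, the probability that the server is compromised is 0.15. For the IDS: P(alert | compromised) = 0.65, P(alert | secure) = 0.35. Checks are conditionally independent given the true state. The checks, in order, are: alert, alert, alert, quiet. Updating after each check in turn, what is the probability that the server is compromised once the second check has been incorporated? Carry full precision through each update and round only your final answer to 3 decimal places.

Each posterior becomes the prior for the next update.
After 'alert': P(compromised) = 0.65·0.1500 / (0.65·0.1500 + 0.35·0.8500) ≈ 0.2468
After 'alert': P(compromised) = 0.65·0.2468 / (0.65·0.2468 + 0.35·0.7532) ≈ 0.3784

0.378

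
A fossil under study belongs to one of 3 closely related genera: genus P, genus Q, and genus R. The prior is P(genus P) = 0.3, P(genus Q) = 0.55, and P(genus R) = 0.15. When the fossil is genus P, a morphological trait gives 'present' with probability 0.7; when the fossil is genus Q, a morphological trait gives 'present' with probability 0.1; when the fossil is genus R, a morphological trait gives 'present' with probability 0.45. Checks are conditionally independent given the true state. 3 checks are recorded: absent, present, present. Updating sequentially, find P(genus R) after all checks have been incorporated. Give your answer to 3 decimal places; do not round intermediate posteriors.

After 'absent': normaliser = 0.3·0.3000 + 0.9·0.5500 + 0.55·0.1500; P(genus P) ≈ 0.1348, P(genus Q) ≈ 0.7416, P(genus R) ≈ 0.1236
After 'present': normaliser = 0.7·0.1348 + 0.1·0.7416 + 0.45·0.1236; P(genus P) ≈ 0.4211, P(genus Q) ≈ 0.3308, P(genus R) ≈ 0.2481
After 'present': normaliser = 0.7·0.4211 + 0.1·0.3308 + 0.45·0.2481; P(genus P) ≈ 0.6707, P(genus Q) ≈ 0.0753, P(genus R) ≈ 0.2541

0.254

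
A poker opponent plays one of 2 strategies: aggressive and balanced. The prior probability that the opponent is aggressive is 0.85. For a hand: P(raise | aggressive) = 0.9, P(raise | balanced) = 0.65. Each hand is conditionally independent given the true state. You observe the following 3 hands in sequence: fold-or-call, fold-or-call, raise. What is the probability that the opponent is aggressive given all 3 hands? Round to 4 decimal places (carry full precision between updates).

0.3904

After 'fold-or-call': P(aggressive) = 0.1·0.8500 / (0.1·0.8500 + 0.35·0.1500) ≈ 0.6182
After 'fold-or-call': P(aggressive) = 0.1·0.6182 / (0.1·0.6182 + 0.35·0.3818) ≈ 0.3163
After 'raise': P(aggressive) = 0.9·0.3163 / (0.9·0.3163 + 0.65·0.6837) ≈ 0.3904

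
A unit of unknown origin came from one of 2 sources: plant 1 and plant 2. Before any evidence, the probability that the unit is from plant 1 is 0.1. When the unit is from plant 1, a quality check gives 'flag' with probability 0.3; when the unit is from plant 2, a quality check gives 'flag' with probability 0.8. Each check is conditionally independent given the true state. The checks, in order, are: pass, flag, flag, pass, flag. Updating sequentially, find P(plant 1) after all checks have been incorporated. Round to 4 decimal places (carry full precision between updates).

0.0670

After 'pass': P(plant 1) = 0.7·0.1000 / (0.7·0.1000 + 0.2·0.9000) ≈ 0.2800
After 'flag': P(plant 1) = 0.3·0.2800 / (0.3·0.2800 + 0.8·0.7200) ≈ 0.1273
After 'flag': P(plant 1) = 0.3·0.1273 / (0.3·0.1273 + 0.8·0.8727) ≈ 0.0519
After 'pass': P(plant 1) = 0.7·0.0519 / (0.7·0.0519 + 0.2·0.9481) ≈ 0.1607
After 'flag': P(plant 1) = 0.3·0.1607 / (0.3·0.1607 + 0.8·0.8393) ≈ 0.0670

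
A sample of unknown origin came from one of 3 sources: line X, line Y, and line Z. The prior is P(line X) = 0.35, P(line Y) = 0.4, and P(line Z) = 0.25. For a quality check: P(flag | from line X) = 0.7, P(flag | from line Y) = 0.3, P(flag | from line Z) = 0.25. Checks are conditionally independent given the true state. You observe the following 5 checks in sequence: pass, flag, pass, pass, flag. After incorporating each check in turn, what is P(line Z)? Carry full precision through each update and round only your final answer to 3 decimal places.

0.280

After 'pass': normaliser = 0.3·0.3500 + 0.7·0.4000 + 0.75·0.2500; P(line X) ≈ 0.1834, P(line Y) ≈ 0.4891, P(line Z) ≈ 0.3275
After 'flag': normaliser = 0.7·0.1834 + 0.3·0.4891 + 0.25·0.3275; P(line X) ≈ 0.3596, P(line Y) ≈ 0.4110, P(line Z) ≈ 0.2294
After 'pass': normaliser = 0.3·0.3596 + 0.7·0.4110 + 0.75·0.2294; P(line X) ≈ 0.1901, P(line Y) ≈ 0.5069, P(line Z) ≈ 0.3031
After 'pass': normaliser = 0.3·0.1901 + 0.7·0.5069 + 0.75·0.3031; P(line X) ≈ 0.0892, P(line Y) ≈ 0.5551, P(line Z) ≈ 0.3556
After 'flag': normaliser = 0.7·0.0892 + 0.3·0.5551 + 0.25·0.3556; P(line X) ≈ 0.1965, P(line Y) ≈ 0.5239, P(line Z) ≈ 0.2797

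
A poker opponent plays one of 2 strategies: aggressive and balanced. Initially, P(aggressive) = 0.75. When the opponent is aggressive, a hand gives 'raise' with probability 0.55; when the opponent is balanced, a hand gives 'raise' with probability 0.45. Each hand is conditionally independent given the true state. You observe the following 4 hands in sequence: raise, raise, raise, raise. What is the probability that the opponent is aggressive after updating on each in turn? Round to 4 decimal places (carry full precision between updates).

0.8700

Apply Bayes' rule sequentially, carrying P(aggressive) forward.
After 'raise': P(aggressive) = 0.55·0.7500 / (0.55·0.7500 + 0.45·0.2500) ≈ 0.7857
After 'raise': P(aggressive) = 0.55·0.7857 / (0.55·0.7857 + 0.45·0.2143) ≈ 0.8176
After 'raise': P(aggressive) = 0.55·0.8176 / (0.55·0.8176 + 0.45·0.1824) ≈ 0.8456
After 'raise': P(aggressive) = 0.55·0.8456 / (0.55·0.8456 + 0.45·0.1544) ≈ 0.8700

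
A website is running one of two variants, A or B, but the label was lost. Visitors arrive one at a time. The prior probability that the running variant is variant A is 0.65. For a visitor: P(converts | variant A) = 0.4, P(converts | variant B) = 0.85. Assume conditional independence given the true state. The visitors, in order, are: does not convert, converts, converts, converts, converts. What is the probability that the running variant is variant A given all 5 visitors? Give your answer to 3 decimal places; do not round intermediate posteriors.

Apply Bayes' rule sequentially, carrying P(A) forward.
After 'does not convert': P(A) = 0.6·0.6500 / (0.6·0.6500 + 0.15·0.3500) ≈ 0.8814
After 'converts': P(A) = 0.4·0.8814 / (0.4·0.8814 + 0.85·0.1186) ≈ 0.7776
After 'converts': P(A) = 0.4·0.7776 / (0.4·0.7776 + 0.85·0.2224) ≈ 0.6219
After 'converts': P(A) = 0.4·0.6219 / (0.4·0.6219 + 0.85·0.3781) ≈ 0.4364
After 'converts': P(A) = 0.4·0.4364 / (0.4·0.4364 + 0.85·0.5636) ≈ 0.2670

0.267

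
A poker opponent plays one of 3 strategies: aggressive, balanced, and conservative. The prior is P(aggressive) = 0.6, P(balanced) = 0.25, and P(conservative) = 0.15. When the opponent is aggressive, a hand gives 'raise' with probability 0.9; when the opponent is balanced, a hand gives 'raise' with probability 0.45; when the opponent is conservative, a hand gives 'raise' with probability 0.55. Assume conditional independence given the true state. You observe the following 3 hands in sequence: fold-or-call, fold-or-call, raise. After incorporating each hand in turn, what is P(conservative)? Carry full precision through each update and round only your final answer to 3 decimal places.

After 'fold-or-call': normaliser = 0.1·0.6000 + 0.55·0.2500 + 0.45·0.1500; P(aggressive) ≈ 0.2264, P(balanced) ≈ 0.5189, P(conservative) ≈ 0.2547
After 'fold-or-call': normaliser = 0.1·0.2264 + 0.55·0.5189 + 0.45·0.2547; P(aggressive) ≈ 0.0536, P(balanced) ≈ 0.6752, P(conservative) ≈ 0.2712
After 'raise': normaliser = 0.9·0.0536 + 0.45·0.6752 + 0.55·0.2712; P(aggressive) ≈ 0.0962, P(balanced) ≈ 0.6062, P(conservative) ≈ 0.2976

0.298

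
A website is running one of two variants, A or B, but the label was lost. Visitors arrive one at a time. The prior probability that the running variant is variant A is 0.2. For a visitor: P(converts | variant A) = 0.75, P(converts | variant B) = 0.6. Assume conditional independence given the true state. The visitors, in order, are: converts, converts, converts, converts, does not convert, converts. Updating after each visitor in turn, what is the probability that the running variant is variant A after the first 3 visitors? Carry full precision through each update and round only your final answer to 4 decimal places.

0.3281

After 'converts': P(A) = 0.75·0.2000 / (0.75·0.2000 + 0.6·0.8000) ≈ 0.2381
After 'converts': P(A) = 0.75·0.2381 / (0.75·0.2381 + 0.6·0.7619) ≈ 0.2809
After 'converts': P(A) = 0.75·0.2809 / (0.75·0.2809 + 0.6·0.7191) ≈ 0.3281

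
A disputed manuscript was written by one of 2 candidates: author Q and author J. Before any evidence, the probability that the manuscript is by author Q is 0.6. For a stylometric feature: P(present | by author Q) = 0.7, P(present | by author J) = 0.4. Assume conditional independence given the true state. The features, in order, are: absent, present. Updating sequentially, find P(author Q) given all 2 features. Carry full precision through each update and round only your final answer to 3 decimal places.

After 'absent': P(author Q) = 0.3·0.6000 / (0.3·0.6000 + 0.6·0.4000) ≈ 0.4286
After 'present': P(author Q) = 0.7·0.4286 / (0.7·0.4286 + 0.4·0.5714) ≈ 0.5676

0.568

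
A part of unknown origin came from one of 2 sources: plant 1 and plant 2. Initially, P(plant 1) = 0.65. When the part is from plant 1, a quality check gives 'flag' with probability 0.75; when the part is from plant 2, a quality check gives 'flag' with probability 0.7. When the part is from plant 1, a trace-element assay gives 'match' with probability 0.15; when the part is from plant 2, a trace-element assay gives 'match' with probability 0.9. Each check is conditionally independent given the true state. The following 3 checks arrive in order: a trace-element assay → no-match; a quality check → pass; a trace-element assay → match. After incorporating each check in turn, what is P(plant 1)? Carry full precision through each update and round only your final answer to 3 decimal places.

0.687

After a trace-element assay='no-match': P(plant 1) = 0.85·0.6500 / (0.85·0.6500 + 0.1·0.3500) ≈ 0.9404
After a quality check='pass': P(plant 1) = 0.25·0.9404 / (0.25·0.9404 + 0.3·0.0596) ≈ 0.9294
After a trace-element assay='match': P(plant 1) = 0.15·0.9294 / (0.15·0.9294 + 0.9·0.0706) ≈ 0.6868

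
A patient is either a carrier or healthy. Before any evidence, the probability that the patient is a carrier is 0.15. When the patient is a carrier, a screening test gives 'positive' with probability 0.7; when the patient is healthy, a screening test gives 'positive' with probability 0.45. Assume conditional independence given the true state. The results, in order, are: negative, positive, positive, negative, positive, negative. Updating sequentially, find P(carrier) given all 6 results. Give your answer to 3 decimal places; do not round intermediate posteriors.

0.097

After 'negative': P(carrier) = 0.3·0.1500 / (0.3·0.1500 + 0.55·0.8500) ≈ 0.0878
After 'positive': P(carrier) = 0.7·0.0878 / (0.7·0.0878 + 0.45·0.9122) ≈ 0.1302
After 'positive': P(carrier) = 0.7·0.1302 / (0.7·0.1302 + 0.45·0.8698) ≈ 0.1889
After 'negative': P(carrier) = 0.3·0.1889 / (0.3·0.1889 + 0.55·0.8111) ≈ 0.1127
After 'positive': P(carrier) = 0.7·0.1127 / (0.7·0.1127 + 0.45·0.8873) ≈ 0.1650
After 'negative': P(carrier) = 0.3·0.1650 / (0.3·0.1650 + 0.55·0.8350) ≈ 0.0973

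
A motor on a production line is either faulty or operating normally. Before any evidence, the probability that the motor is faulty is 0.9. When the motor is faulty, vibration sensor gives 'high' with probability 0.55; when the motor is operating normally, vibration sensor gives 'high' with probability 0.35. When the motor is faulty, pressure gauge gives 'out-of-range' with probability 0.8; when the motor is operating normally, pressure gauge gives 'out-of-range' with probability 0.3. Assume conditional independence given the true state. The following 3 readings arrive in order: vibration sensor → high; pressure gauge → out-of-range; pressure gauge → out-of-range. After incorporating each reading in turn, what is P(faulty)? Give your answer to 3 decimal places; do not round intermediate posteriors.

0.990

After vibration sensor='high': P(faulty) = 0.55·0.9000 / (0.55·0.9000 + 0.35·0.1000) ≈ 0.9340
After pressure gauge='out-of-range': P(faulty) = 0.8·0.9340 / (0.8·0.9340 + 0.3·0.0660) ≈ 0.9742
After pressure gauge='out-of-range': P(faulty) = 0.8·0.9742 / (0.8·0.9742 + 0.3·0.0258) ≈ 0.9902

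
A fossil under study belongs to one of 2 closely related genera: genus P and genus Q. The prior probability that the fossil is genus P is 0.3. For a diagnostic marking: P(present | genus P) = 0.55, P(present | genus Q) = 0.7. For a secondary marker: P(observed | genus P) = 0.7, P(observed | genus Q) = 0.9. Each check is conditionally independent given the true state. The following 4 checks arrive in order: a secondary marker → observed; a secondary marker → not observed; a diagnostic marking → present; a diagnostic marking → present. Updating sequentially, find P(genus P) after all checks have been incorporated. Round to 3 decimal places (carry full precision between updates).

Each posterior becomes the prior for the next update.
After a secondary marker='observed': P(genus P) = 0.7·0.3000 / (0.7·0.3000 + 0.9·0.7000) ≈ 0.2500
After a secondary marker='not observed': P(genus P) = 0.3·0.2500 / (0.3·0.2500 + 0.1·0.7500) ≈ 0.5000
After a diagnostic marking='present': P(genus P) = 0.55·0.5000 / (0.55·0.5000 + 0.7·0.5000) ≈ 0.4400
After a diagnostic marking='present': P(genus P) = 0.55·0.4400 / (0.55·0.4400 + 0.7·0.5600) ≈ 0.3817

0.382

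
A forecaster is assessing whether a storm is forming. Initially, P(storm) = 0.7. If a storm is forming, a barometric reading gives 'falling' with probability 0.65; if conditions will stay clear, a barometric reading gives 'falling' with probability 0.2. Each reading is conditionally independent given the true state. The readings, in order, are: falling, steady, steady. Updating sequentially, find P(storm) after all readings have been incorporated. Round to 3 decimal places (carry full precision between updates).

After 'falling': P(storm) = 0.65·0.7000 / (0.65·0.7000 + 0.2·0.3000) ≈ 0.8835
After 'steady': P(storm) = 0.35·0.8835 / (0.35·0.8835 + 0.8·0.1165) ≈ 0.7684
After 'steady': P(storm) = 0.35·0.7684 / (0.35·0.7684 + 0.8·0.2316) ≈ 0.5921

0.592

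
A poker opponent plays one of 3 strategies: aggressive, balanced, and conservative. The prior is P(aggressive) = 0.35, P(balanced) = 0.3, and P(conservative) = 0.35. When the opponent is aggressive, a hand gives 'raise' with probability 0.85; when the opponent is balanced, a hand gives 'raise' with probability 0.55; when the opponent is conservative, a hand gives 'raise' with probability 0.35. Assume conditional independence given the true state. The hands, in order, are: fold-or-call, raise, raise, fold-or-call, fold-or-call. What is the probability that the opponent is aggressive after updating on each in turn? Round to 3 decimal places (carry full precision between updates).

0.041

Each posterior becomes the prior for the next update.
After 'fold-or-call': normaliser = 0.15·0.3500 + 0.45·0.3000 + 0.65·0.3500; P(aggressive) ≈ 0.1265, P(balanced) ≈ 0.3253, P(conservative) ≈ 0.5482
After 'raise': normaliser = 0.85·0.1265 + 0.55·0.3253 + 0.35·0.5482; P(aggressive) ≈ 0.2248, P(balanced) ≈ 0.3741, P(conservative) ≈ 0.4011
After 'raise': normaliser = 0.85·0.2248 + 0.55·0.3741 + 0.35·0.4011; P(aggressive) ≈ 0.3557, P(balanced) ≈ 0.3830, P(conservative) ≈ 0.2613
After 'fold-or-call': normaliser = 0.15·0.3557 + 0.45·0.3830 + 0.65·0.2613; P(aggressive) ≈ 0.1349, P(balanced) ≈ 0.4357, P(conservative) ≈ 0.4294
After 'fold-or-call': normaliser = 0.15·0.1349 + 0.45·0.4357 + 0.65·0.4294; P(aggressive) ≈ 0.0408, P(balanced) ≈ 0.3957, P(conservative) ≈ 0.5634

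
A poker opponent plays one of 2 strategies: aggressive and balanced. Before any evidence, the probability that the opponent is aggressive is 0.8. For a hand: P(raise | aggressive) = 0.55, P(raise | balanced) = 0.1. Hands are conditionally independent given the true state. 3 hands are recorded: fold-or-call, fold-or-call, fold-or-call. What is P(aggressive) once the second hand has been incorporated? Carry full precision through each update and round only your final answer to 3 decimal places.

0.500

Apply Bayes' rule sequentially, carrying P(aggressive) forward.
After 'fold-or-call': P(aggressive) = 0.45·0.8000 / (0.45·0.8000 + 0.9·0.2000) ≈ 0.6667
After 'fold-or-call': P(aggressive) = 0.45·0.6667 / (0.45·0.6667 + 0.9·0.3333) ≈ 0.5000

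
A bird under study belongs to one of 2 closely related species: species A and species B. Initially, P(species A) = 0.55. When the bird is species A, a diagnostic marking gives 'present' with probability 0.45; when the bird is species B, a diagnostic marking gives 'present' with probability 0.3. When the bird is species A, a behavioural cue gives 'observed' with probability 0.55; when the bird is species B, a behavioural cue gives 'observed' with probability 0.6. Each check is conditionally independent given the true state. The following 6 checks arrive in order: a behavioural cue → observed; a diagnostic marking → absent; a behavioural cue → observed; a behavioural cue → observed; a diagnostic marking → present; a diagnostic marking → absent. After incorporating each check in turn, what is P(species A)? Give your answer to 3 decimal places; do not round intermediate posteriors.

0.466

Each posterior becomes the prior for the next update.
After a behavioural cue='observed': P(species A) = 0.55·0.5500 / (0.55·0.5500 + 0.6·0.4500) ≈ 0.5284
After a diagnostic marking='absent': P(species A) = 0.55·0.5284 / (0.55·0.5284 + 0.7·0.4716) ≈ 0.4682
After a behavioural cue='observed': P(species A) = 0.55·0.4682 / (0.55·0.4682 + 0.6·0.5318) ≈ 0.4466
After a behavioural cue='observed': P(species A) = 0.55·0.4466 / (0.55·0.4466 + 0.6·0.5534) ≈ 0.4252
After a diagnostic marking='present': P(species A) = 0.45·0.4252 / (0.45·0.4252 + 0.3·0.5748) ≈ 0.5260
After a diagnostic marking='absent': P(species A) = 0.55·0.5260 / (0.55·0.5260 + 0.7·0.4740) ≈ 0.4657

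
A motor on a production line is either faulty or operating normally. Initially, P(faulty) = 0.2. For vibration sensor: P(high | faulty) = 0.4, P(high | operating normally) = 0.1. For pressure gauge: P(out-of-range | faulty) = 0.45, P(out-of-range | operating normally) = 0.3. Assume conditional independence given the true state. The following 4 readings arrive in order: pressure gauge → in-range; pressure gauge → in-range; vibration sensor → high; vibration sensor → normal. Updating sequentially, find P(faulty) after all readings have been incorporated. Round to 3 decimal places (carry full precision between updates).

Apply Bayes' rule sequentially, carrying P(faulty) forward.
After pressure gauge='in-range': P(faulty) = 0.55·0.2000 / (0.55·0.2000 + 0.7·0.8000) ≈ 0.1642
After pressure gauge='in-range': P(faulty) = 0.55·0.1642 / (0.55·0.1642 + 0.7·0.8358) ≈ 0.1337
After vibration sensor='high': P(faulty) = 0.4·0.1337 / (0.4·0.1337 + 0.1·0.8663) ≈ 0.3817
After vibration sensor='normal': P(faulty) = 0.6·0.3817 / (0.6·0.3817 + 0.9·0.6183) ≈ 0.2916

0.292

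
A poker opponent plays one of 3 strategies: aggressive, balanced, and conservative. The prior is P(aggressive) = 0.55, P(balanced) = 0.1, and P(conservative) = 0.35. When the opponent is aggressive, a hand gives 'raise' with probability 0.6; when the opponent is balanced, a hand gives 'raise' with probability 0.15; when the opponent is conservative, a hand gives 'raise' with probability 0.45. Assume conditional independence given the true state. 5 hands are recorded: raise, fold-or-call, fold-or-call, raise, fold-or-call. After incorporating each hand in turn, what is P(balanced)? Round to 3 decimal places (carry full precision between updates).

Each posterior becomes the prior for the next update.
After 'raise': normaliser = 0.6·0.5500 + 0.15·0.1000 + 0.45·0.3500; P(aggressive) ≈ 0.6567, P(balanced) ≈ 0.0299, P(conservative) ≈ 0.3134
After 'fold-or-call': normaliser = 0.4·0.6567 + 0.85·0.0299 + 0.55·0.3134; P(aggressive) ≈ 0.5705, P(balanced) ≈ 0.0551, P(conservative) ≈ 0.3744
After 'fold-or-call': normaliser = 0.4·0.5705 + 0.85·0.0551 + 0.55·0.3744; P(aggressive) ≈ 0.4745, P(balanced) ≈ 0.0974, P(conservative) ≈ 0.4281
After 'raise': normaliser = 0.6·0.4745 + 0.15·0.0974 + 0.45·0.4281; P(aggressive) ≈ 0.5787, P(balanced) ≈ 0.0297, P(conservative) ≈ 0.3916
After 'fold-or-call': normaliser = 0.4·0.5787 + 0.85·0.0297 + 0.55·0.3916; P(aggressive) ≈ 0.4903, P(balanced) ≈ 0.0535, P(conservative) ≈ 0.4562

0.053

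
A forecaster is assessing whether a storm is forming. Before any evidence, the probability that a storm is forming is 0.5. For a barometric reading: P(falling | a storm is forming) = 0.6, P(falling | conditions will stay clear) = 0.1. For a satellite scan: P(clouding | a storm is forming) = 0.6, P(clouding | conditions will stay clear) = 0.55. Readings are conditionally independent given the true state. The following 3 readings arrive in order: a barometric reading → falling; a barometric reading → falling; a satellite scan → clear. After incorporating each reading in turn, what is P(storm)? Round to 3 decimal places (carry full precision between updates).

0.970

After a barometric reading='falling': P(storm) = 0.6·0.5000 / (0.6·0.5000 + 0.1·0.5000) ≈ 0.8571
After a barometric reading='falling': P(storm) = 0.6·0.8571 / (0.6·0.8571 + 0.1·0.1429) ≈ 0.9730
After a satellite scan='clear': P(storm) = 0.4·0.9730 / (0.4·0.9730 + 0.45·0.0270) ≈ 0.9697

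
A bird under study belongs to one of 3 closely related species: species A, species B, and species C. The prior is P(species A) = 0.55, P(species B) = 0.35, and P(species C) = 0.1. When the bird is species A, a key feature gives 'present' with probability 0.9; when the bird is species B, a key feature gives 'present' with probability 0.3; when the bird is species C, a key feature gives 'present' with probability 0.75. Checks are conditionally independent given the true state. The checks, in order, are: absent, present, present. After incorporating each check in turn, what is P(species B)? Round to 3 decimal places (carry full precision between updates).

After 'absent': normaliser = 0.1·0.5500 + 0.7·0.3500 + 0.25·0.1000; P(species A) ≈ 0.1692, P(species B) ≈ 0.7538, P(species C) ≈ 0.0769
After 'present': normaliser = 0.9·0.1692 + 0.3·0.7538 + 0.75·0.0769; P(species A) ≈ 0.3492, P(species B) ≈ 0.5185, P(species C) ≈ 0.1323
After 'present': normaliser = 0.9·0.3492 + 0.3·0.5185 + 0.75·0.1323; P(species A) ≈ 0.5523, P(species B) ≈ 0.2734, P(species C) ≈ 0.1743

0.273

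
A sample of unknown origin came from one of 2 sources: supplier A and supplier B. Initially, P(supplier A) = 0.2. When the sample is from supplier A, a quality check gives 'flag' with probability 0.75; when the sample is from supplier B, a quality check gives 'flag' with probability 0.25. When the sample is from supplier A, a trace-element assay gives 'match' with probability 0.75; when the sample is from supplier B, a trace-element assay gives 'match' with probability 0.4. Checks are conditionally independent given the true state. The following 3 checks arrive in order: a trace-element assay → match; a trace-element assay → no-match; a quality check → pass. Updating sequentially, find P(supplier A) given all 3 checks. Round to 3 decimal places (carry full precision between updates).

0.061

After a trace-element assay='match': P(supplier A) = 0.75·0.2000 / (0.75·0.2000 + 0.4·0.8000) ≈ 0.3191
After a trace-element assay='no-match': P(supplier A) = 0.25·0.3191 / (0.25·0.3191 + 0.6·0.6809) ≈ 0.1634
After a quality check='pass': P(supplier A) = 0.25·0.1634 / (0.25·0.1634 + 0.75·0.8366) ≈ 0.0611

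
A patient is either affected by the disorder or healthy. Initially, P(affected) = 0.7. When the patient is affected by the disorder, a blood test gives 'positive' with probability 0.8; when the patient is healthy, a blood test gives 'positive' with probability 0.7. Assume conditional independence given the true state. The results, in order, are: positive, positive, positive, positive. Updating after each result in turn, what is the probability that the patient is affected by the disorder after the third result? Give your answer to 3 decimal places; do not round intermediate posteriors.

Apply Bayes' rule sequentially, carrying P(affected) forward.
After 'positive': P(affected) = 0.8·0.7000 / (0.8·0.7000 + 0.7·0.3000) ≈ 0.7273
After 'positive': P(affected) = 0.8·0.7273 / (0.8·0.7273 + 0.7·0.2727) ≈ 0.7529
After 'positive': P(affected) = 0.8·0.7529 / (0.8·0.7529 + 0.7·0.2471) ≈ 0.7769

0.777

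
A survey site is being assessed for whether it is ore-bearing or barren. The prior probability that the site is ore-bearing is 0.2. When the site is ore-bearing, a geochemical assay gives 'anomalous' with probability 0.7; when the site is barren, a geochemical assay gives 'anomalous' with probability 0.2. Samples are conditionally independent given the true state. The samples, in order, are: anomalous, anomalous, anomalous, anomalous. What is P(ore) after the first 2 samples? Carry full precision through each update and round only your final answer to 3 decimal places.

After 'anomalous': P(ore) = 0.7·0.2000 / (0.7·0.2000 + 0.2·0.8000) ≈ 0.4667
After 'anomalous': P(ore) = 0.7·0.4667 / (0.7·0.4667 + 0.2·0.5333) ≈ 0.7538

0.754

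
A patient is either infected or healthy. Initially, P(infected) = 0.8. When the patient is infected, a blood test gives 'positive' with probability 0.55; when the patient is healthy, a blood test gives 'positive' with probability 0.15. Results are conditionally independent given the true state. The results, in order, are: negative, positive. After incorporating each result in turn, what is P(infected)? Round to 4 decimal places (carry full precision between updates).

After 'negative': P(infected) = 0.45·0.8000 / (0.45·0.8000 + 0.85·0.2000) ≈ 0.6792
After 'positive': P(infected) = 0.55·0.6792 / (0.55·0.6792 + 0.15·0.3208) ≈ 0.8859

0.8859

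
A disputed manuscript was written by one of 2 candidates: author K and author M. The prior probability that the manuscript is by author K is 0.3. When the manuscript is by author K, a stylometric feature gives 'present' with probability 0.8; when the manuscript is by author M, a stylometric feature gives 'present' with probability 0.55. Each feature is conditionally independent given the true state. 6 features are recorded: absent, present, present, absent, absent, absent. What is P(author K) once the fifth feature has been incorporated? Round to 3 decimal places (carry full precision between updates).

0.074

After 'absent': P(author K) = 0.2·0.3000 / (0.2·0.3000 + 0.45·0.7000) ≈ 0.1600
After 'present': P(author K) = 0.8·0.1600 / (0.8·0.1600 + 0.55·0.8400) ≈ 0.2169
After 'present': P(author K) = 0.8·0.2169 / (0.8·0.2169 + 0.55·0.7831) ≈ 0.2872
After 'absent': P(author K) = 0.2·0.2872 / (0.2·0.2872 + 0.45·0.7128) ≈ 0.1519
After 'absent': P(author K) = 0.2·0.1519 / (0.2·0.1519 + 0.45·0.8481) ≈ 0.0737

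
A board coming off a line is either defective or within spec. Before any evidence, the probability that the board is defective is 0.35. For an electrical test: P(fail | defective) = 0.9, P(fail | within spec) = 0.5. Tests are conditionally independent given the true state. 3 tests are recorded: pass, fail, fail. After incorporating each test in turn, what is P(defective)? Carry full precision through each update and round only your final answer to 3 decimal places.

0.259

Apply Bayes' rule sequentially, carrying P(defective) forward.
After 'pass': P(defective) = 0.1·0.3500 / (0.1·0.3500 + 0.5·0.6500) ≈ 0.0972
After 'fail': P(defective) = 0.9·0.0972 / (0.9·0.0972 + 0.5·0.9028) ≈ 0.1624
After 'fail': P(defective) = 0.9·0.1624 / (0.9·0.1624 + 0.5·0.8376) ≈ 0.2587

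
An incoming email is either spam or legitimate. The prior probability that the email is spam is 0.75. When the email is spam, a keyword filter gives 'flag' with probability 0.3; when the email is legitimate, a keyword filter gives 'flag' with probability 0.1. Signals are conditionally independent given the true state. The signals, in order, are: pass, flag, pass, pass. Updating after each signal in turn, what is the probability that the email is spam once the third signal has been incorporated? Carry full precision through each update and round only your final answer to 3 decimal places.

After 'pass': P(spam) = 0.7·0.7500 / (0.7·0.7500 + 0.9·0.2500) ≈ 0.7000
After 'flag': P(spam) = 0.3·0.7000 / (0.3·0.7000 + 0.1·0.3000) ≈ 0.8750
After 'pass': P(spam) = 0.7·0.8750 / (0.7·0.8750 + 0.9·0.1250) ≈ 0.8448

0.845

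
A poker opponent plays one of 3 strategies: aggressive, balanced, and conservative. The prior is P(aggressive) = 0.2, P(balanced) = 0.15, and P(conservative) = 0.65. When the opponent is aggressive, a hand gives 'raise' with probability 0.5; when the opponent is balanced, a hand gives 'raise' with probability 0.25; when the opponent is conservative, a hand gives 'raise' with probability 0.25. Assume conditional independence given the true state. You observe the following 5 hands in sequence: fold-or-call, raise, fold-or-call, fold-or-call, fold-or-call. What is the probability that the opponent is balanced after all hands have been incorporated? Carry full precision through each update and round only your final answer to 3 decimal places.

0.171

After 'fold-or-call': normaliser = 0.5·0.2000 + 0.75·0.1500 + 0.75·0.6500; P(aggressive) ≈ 0.1429, P(balanced) ≈ 0.1607, P(conservative) ≈ 0.6964
After 'raise': normaliser = 0.5·0.1429 + 0.25·0.1607 + 0.25·0.6964; P(aggressive) ≈ 0.2500, P(balanced) ≈ 0.1406, P(conservative) ≈ 0.6094
After 'fold-or-call': normaliser = 0.5·0.2500 + 0.75·0.1406 + 0.75·0.6094; P(aggressive) ≈ 0.1818, P(balanced) ≈ 0.1534, P(conservative) ≈ 0.6648
After 'fold-or-call': normaliser = 0.5·0.1818 + 0.75·0.1534 + 0.75·0.6648; P(aggressive) ≈ 0.1290, P(balanced) ≈ 0.1633, P(conservative) ≈ 0.7077
After 'fold-or-call': normaliser = 0.5·0.1290 + 0.75·0.1633 + 0.75·0.7077; P(aggressive) ≈ 0.0899, P(balanced) ≈ 0.1706, P(conservative) ≈ 0.7395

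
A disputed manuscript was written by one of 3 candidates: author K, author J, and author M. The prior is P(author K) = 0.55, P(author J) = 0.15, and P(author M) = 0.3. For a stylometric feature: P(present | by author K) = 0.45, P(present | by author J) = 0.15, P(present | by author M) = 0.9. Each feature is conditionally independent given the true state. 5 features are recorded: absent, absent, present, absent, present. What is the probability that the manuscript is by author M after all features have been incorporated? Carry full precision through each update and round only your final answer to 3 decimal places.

Apply Bayes' rule sequentially, carrying P(author M) forward.
After 'absent': normaliser = 0.55·0.5500 + 0.85·0.1500 + 0.1·0.3000; P(author K) ≈ 0.6576, P(author J) ≈ 0.2772, P(author M) ≈ 0.0652
After 'absent': normaliser = 0.55·0.6576 + 0.85·0.2772 + 0.1·0.0652; P(author K) ≈ 0.5990, P(author J) ≈ 0.3902, P(author M) ≈ 0.0108
After 'present': normaliser = 0.45·0.5990 + 0.15·0.3902 + 0.9·0.0108; P(author K) ≈ 0.7980, P(author J) ≈ 0.1733, P(author M) ≈ 0.0288
After 'absent': normaliser = 0.55·0.7980 + 0.85·0.1733 + 0.1·0.0288; P(author K) ≈ 0.7451, P(author J) ≈ 0.2500, P(author M) ≈ 0.0049
After 'present': normaliser = 0.45·0.7451 + 0.15·0.2500 + 0.9·0.0049; P(author K) ≈ 0.8889, P(author J) ≈ 0.0994, P(author M) ≈ 0.0117

0.012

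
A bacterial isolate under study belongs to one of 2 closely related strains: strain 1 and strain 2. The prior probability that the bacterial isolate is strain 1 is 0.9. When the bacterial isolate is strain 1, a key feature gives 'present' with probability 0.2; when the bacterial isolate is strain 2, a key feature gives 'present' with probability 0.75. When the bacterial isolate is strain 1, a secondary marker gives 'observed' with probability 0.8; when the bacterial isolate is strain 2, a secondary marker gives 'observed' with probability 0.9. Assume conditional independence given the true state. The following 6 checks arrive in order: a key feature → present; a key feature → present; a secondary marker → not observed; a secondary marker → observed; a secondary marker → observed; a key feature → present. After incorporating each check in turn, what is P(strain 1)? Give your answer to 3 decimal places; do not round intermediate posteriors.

0.212

After a key feature='present': P(strain 1) = 0.2·0.9000 / (0.2·0.9000 + 0.75·0.1000) ≈ 0.7059
After a key feature='present': P(strain 1) = 0.2·0.7059 / (0.2·0.7059 + 0.75·0.2941) ≈ 0.3902
After a secondary marker='not observed': P(strain 1) = 0.2·0.3902 / (0.2·0.3902 + 0.1·0.6098) ≈ 0.5614
After a secondary marker='observed': P(strain 1) = 0.8·0.5614 / (0.8·0.5614 + 0.9·0.4386) ≈ 0.5322
After a secondary marker='observed': P(strain 1) = 0.8·0.5322 / (0.8·0.5322 + 0.9·0.4678) ≈ 0.5028
After a key feature='present': P(strain 1) = 0.2·0.5028 / (0.2·0.5028 + 0.75·0.4972) ≈ 0.2124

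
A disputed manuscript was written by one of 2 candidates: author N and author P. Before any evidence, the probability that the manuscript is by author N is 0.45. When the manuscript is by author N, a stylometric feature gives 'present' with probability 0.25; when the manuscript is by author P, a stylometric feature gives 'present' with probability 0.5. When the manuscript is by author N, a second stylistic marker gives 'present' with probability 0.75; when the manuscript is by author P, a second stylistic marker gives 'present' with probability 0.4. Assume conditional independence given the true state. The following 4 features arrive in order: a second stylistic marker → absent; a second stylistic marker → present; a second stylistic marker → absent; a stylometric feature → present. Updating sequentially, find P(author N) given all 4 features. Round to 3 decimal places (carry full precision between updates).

0.118

After a second stylistic marker='absent': P(author N) = 0.25·0.4500 / (0.25·0.4500 + 0.6·0.5500) ≈ 0.2542
After a second stylistic marker='present': P(author N) = 0.75·0.2542 / (0.75·0.2542 + 0.4·0.7458) ≈ 0.3899
After a second stylistic marker='absent': P(author N) = 0.25·0.3899 / (0.25·0.3899 + 0.6·0.6101) ≈ 0.2103
After a stylometric feature='present': P(author N) = 0.25·0.2103 / (0.25·0.2103 + 0.5·0.7897) ≈ 0.1175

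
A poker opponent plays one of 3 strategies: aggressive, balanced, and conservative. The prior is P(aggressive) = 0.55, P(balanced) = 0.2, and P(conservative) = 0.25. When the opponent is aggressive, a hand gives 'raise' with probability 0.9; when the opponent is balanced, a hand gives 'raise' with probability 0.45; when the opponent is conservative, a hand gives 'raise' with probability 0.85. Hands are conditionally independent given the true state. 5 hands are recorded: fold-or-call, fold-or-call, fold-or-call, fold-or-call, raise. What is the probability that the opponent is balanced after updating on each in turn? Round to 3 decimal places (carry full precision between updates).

0.981

Each posterior becomes the prior for the next update.
After 'fold-or-call': normaliser = 0.1·0.5500 + 0.55·0.2000 + 0.15·0.2500; P(aggressive) ≈ 0.2716, P(balanced) ≈ 0.5432, P(conservative) ≈ 0.1852
After 'fold-or-call': normaliser = 0.1·0.2716 + 0.55·0.5432 + 0.15·0.1852; P(aggressive) ≈ 0.0768, P(balanced) ≈ 0.8447, P(conservative) ≈ 0.0785
After 'fold-or-call': normaliser = 0.1·0.0768 + 0.55·0.8447 + 0.15·0.0785; P(aggressive) ≈ 0.0159, P(balanced) ≈ 0.9598, P(conservative) ≈ 0.0243
After 'fold-or-call': normaliser = 0.1·0.0159 + 0.55·0.9598 + 0.15·0.0243; P(aggressive) ≈ 0.0030, P(balanced) ≈ 0.9902, P(conservative) ≈ 0.0068
After 'raise': normaliser = 0.9·0.0030 + 0.45·0.9902 + 0.85·0.0068; P(aggressive) ≈ 0.0059, P(balanced) ≈ 0.9813, P(conservative) ≈ 0.0128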